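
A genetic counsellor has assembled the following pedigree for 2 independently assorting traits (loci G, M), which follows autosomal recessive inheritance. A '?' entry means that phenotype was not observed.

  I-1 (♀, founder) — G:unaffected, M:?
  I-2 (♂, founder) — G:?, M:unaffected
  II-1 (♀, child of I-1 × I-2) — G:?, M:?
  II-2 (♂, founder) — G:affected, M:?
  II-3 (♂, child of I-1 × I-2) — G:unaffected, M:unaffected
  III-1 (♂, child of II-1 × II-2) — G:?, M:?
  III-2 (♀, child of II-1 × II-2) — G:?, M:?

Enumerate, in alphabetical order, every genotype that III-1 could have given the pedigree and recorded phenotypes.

III-1 ∈ {Gg MM, Gg Mm, Gg mm, gg MM, gg Mm, gg mm}

G/I-1 un ·: GG|Gg
G/I-2 ? ·: GG|Gg|gg
G/II-1 ? I-1×I-2: GG|Gg|gg
G/II-2 aff ·: gg
G/II-3 un I-1×I-2: GG|Gg
G/III-1 ? II-1×II-2: Gg|gg
G/III-2 ? II-1×II-2: Gg|gg
⇒ G over [I-1,I-2,II-1,II-2,II-3,III-1,III-2]: 42 consistent
M/I-1 ? ·: MM|Mm|mm
M/I-2 un ·: MM|Mm
M/II-1 ? I-1×I-2: MM|Mm|mm
M/II-2 ? ·: MM|Mm|mm
M/II-3 un I-1×I-2: MM|Mm
M/III-1 ? II-1×II-2: MM|Mm|mm
M/III-2 ? II-1×II-2: MM|Mm|mm
⇒ M over [I-1,I-2,II-1,II-2,II-3,III-1,III-2]: 196 consistent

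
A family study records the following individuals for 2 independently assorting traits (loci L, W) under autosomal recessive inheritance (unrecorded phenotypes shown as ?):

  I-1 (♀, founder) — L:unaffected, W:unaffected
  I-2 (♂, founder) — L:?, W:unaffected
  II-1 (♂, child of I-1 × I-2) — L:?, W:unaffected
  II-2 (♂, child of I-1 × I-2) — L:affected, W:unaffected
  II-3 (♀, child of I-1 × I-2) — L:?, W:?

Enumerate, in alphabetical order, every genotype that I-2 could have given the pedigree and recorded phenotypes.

L/I-1 un ·: Ll
L/I-2 ? ·: Ll|ll
L/II-1 ? I-1×I-2: LL|Ll|ll
L/II-2 aff I-1×I-2: ll
L/II-3 ? I-1×I-2: LL|Ll|ll
⇒ L over [I-1,I-2,II-1,II-2,II-3]: 13 consistent
W/I-1 un ·: WW|Ww
W/I-2 un ·: WW|Ww
W/II-1 un I-1×I-2: WW|Ww
W/II-2 un I-1×I-2: WW|Ww
W/II-3 ? I-1×I-2: WW|Ww|ww
⇒ W over [I-1,I-2,II-1,II-2,II-3]: 29 consistent

I-2 ∈ {Ll WW, Ll Ww, ll WW, ll Ww}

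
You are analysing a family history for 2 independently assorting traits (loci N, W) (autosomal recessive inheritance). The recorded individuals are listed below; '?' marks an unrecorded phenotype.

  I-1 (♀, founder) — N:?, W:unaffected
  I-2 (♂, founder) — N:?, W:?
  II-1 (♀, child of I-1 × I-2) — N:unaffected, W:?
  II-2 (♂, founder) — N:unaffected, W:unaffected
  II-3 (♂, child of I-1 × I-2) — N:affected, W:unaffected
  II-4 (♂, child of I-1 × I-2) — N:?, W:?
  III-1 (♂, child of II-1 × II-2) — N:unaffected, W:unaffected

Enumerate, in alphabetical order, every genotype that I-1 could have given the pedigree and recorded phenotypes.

I-1 ∈ {Nn WW, Nn Ww, nn WW, nn Ww}

N/I-1 ? ·: Nn|nn
N/I-2 ? ·: Nn|nn
N/II-1 un I-1×I-2: NN|Nn
N/II-2 un ·: NN|Nn
N/II-3 aff I-1×I-2: nn
N/II-4 ? I-1×I-2: NN|Nn|nn
N/III-1 un II-1×II-2: NN|Nn
⇒ N over [I-1,I-2,II-1,II-2,II-3,II-4,III-1]: 37 consistent
W/I-1 un ·: WW|Ww
W/I-2 ? ·: WW|Ww|ww
W/II-1 ? I-1×I-2: WW|Ww|ww
W/II-2 un ·: WW|Ww
W/II-3 un I-1×I-2: WW|Ww
W/II-4 ? I-1×I-2: WW|Ww|ww
W/III-1 un II-1×II-2: WW|Ww
⇒ W over [I-1,I-2,II-1,II-2,II-3,II-4,III-1]: 129 consistent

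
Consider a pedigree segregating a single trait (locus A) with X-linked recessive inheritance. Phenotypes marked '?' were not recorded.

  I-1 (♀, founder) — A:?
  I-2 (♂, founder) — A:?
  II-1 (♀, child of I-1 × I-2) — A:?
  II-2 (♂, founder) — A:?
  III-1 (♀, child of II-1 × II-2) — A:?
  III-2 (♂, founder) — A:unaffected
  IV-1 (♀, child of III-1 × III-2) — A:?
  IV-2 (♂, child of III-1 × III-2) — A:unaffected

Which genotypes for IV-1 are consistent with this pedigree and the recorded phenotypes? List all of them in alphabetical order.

A/I-1 ? ·: X^AX^A|X^AX^a|X^aX^a
A/I-2 ? ·: X^AY|X^aY
A/II-1 ? I-1×I-2: X^AX^A|X^AX^a|X^aX^a
A/II-2 ? ·: X^AY|X^aY
A/III-1 ? II-1×II-2: X^AX^A|X^AX^a
A/III-2 un ·: X^AY
A/IV-1 ? III-1×III-2: X^AX^A|X^AX^a
A/IV-2 un III-1×III-2: X^AY
⇒ A over [I-1,I-2,II-1,II-2,III-1,III-2,IV-1,IV-2]: 30 consistent

IV-1 ∈ {X^AX^A, X^AX^a}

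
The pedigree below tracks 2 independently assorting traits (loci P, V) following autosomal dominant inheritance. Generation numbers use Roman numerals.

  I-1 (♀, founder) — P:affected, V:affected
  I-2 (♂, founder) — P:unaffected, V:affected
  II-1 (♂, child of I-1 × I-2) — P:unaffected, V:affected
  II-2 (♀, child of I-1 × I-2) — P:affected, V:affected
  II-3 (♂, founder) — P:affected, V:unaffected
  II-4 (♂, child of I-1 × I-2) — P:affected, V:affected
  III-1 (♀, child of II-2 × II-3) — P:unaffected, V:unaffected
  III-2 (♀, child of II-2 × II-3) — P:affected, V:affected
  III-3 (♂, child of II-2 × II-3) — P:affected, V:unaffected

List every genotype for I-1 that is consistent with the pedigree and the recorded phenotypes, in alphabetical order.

I-1 ∈ {Pp VV, Pp Vv}

P/I-1 aff ·: Pp
P/I-2 un ·: pp
P/II-1 un I-1×I-2: pp
P/II-2 aff I-1×I-2: Pp
P/II-3 aff ·: Pp
P/II-4 aff I-1×I-2: Pp
P/III-1 un II-2×II-3: pp
P/III-2 aff II-2×II-3: Pp|PP
P/III-3 aff II-2×II-3: Pp|PP
⇒ P over [I-1,I-2,II-1,II-2,II-3,II-4,III-1,III-2,III-3]: 4 consistent
V/I-1 aff ·: Vv|VV
V/I-2 aff ·: Vv|VV
V/II-1 aff I-1×I-2: Vv|VV
V/II-2 aff I-1×I-2: Vv
V/II-3 un ·: vv
V/II-4 aff I-1×I-2: Vv|VV
V/III-1 un II-2×II-3: vv
V/III-2 aff II-2×II-3: Vv
V/III-3 un II-2×II-3: vv
⇒ V over [I-1,I-2,II-1,II-2,II-3,II-4,III-1,III-2,III-3]: 12 consistent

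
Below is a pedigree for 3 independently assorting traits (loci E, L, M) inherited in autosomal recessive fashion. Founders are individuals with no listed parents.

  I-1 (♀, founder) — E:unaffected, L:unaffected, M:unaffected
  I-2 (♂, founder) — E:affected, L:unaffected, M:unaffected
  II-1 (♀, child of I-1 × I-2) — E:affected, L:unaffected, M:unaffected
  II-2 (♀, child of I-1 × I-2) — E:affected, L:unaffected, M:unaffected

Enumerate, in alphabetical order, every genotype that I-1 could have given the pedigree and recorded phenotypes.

E/I-1 un ·: Ee
E/I-2 aff ·: ee
E/II-1 aff I-1×I-2: ee
E/II-2 aff I-1×I-2: ee
⇒ E over [I-1,I-2,II-1,II-2]: 1 consistent
L/I-1 un ·: LL|Ll
L/I-2 un ·: LL|Ll
L/II-1 un I-1×I-2: LL|Ll
L/II-2 un I-1×I-2: LL|Ll
⇒ L over [I-1,I-2,II-1,II-2]: 13 consistent
M/I-1 un ·: MM|Mm
M/I-2 un ·: MM|Mm
M/II-1 un I-1×I-2: MM|Mm
M/II-2 un I-1×I-2: MM|Mm
⇒ M over [I-1,I-2,II-1,II-2]: 13 consistent

I-1 ∈ {Ee LL MM, Ee LL Mm, Ee Ll MM, Ee Ll Mm}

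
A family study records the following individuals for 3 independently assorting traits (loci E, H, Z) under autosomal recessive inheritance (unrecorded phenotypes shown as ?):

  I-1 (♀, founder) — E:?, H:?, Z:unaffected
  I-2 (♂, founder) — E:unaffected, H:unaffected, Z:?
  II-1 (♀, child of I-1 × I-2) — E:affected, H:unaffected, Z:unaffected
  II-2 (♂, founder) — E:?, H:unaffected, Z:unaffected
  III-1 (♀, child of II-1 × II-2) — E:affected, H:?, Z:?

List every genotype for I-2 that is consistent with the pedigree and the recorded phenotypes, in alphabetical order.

I-2 ∈ {Ee HH ZZ, Ee HH Zz, Ee HH zz, Ee Hh ZZ, Ee Hh Zz, Ee Hh zz}

E/I-1 ? ·: Ee|ee
E/I-2 un ·: Ee
E/II-1 aff I-1×I-2: ee
E/II-2 ? ·: Ee|ee
E/III-1 aff II-1×II-2: ee
⇒ E over [I-1,I-2,II-1,II-2,III-1]: 4 consistent
H/I-1 ? ·: HH|Hh|hh
H/I-2 un ·: HH|Hh
H/II-1 un I-1×I-2: HH|Hh
H/II-2 un ·: HH|Hh
H/III-1 ? II-1×II-2: HH|Hh|hh
⇒ H over [I-1,I-2,II-1,II-2,III-1]: 37 consistent
Z/I-1 un ·: ZZ|Zz
Z/I-2 ? ·: ZZ|Zz|zz
Z/II-1 un I-1×I-2: ZZ|Zz
Z/II-2 un ·: ZZ|Zz
Z/III-1 ? II-1×II-2: ZZ|Zz|zz
⇒ Z over [I-1,I-2,II-1,II-2,III-1]: 37 consistent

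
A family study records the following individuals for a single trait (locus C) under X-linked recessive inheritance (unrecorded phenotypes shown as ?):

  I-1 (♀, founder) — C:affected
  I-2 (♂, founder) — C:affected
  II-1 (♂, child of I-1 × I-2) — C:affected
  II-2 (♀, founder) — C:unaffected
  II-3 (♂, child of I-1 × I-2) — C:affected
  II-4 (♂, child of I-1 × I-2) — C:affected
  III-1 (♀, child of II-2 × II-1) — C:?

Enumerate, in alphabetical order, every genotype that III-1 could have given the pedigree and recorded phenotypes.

C/I-1 aff ·: X^cX^c
C/I-2 aff ·: X^cY
C/II-1 aff I-1×I-2: X^cY
C/II-2 un ·: X^CX^C|X^CX^c
C/II-3 aff I-1×I-2: X^cY
C/II-4 aff I-1×I-2: X^cY
C/III-1 ? II-2×II-1: X^CX^c|X^cX^c
⇒ C over [I-1,I-2,II-1,II-2,II-3,II-4,III-1]: 3 consistent

III-1 ∈ {X^CX^c, X^cX^c}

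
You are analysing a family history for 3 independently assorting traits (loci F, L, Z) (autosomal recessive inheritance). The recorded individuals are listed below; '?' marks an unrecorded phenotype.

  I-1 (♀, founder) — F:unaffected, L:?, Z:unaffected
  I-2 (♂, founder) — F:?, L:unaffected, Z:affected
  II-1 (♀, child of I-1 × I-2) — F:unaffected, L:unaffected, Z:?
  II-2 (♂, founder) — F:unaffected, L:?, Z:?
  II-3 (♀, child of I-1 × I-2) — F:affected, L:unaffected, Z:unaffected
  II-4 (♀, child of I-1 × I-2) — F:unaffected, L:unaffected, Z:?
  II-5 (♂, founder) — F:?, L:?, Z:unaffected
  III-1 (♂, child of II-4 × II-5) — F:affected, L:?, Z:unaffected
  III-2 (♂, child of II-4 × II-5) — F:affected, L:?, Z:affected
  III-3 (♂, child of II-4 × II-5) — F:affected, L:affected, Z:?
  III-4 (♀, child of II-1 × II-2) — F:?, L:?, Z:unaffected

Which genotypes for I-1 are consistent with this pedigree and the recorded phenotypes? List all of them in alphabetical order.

F/I-1 un ·: Ff
F/I-2 ? ·: Ff|ff
F/II-1 un I-1×I-2: FF|Ff
F/II-2 un ·: FF|Ff
F/II-3 aff I-1×I-2: ff
F/II-4 un I-1×I-2: Ff
F/II-5 ? ·: Ff|ff
F/III-1 aff II-4×II-5: ff
F/III-2 aff II-4×II-5: ff
F/III-3 aff II-4×II-5: ff
F/III-4 ? II-1×II-2: FF|Ff|ff
⇒ F over [I-1,I-2,II-1,II-2,II-3,II-4,II-5,III-1,III-2,III-3,III-4]: 26 consistent
L/I-1 ? ·: LL|Ll|ll
L/I-2 un ·: LL|Ll
L/II-1 un I-1×I-2: LL|Ll
L/II-2 ? ·: LL|Ll|ll
L/II-3 un I-1×I-2: LL|Ll
L/II-4 un I-1×I-2: Ll
L/II-5 ? ·: Ll|ll
L/III-1 ? II-4×II-5: LL|Ll|ll
L/III-2 ? II-4×II-5: LL|Ll|ll
L/III-3 aff II-4×II-5: ll
L/III-4 ? II-1×II-2: LL|Ll|ll
⇒ L over [I-1,I-2,II-1,II-2,II-3,II-4,II-5,III-1,III-2,III-3,III-4]: 1040 consistent
Z/I-1 un ·: ZZ|Zz
Z/I-2 aff ·: zz
Z/II-1 ? I-1×I-2: Zz|zz
Z/II-2 ? ·: ZZ|Zz|zz
Z/II-3 un I-1×I-2: Zz
Z/II-4 ? I-1×I-2: Zz|zz
Z/II-5 un ·: Zz
Z/III-1 un II-4×II-5: ZZ|Zz
Z/III-2 aff II-4×II-5: zz
Z/III-3 ? II-4×II-5: ZZ|Zz|zz
Z/III-4 un II-1×II-2: ZZ|Zz
⇒ Z over [I-1,I-2,II-1,II-2,II-3,II-4,II-5,III-1,III-2,III-3,III-4]: 86 consistent

I-1 ∈ {Ff LL ZZ, Ff LL Zz, Ff Ll ZZ, Ff Ll Zz, Ff ll ZZ, Ff ll Zz}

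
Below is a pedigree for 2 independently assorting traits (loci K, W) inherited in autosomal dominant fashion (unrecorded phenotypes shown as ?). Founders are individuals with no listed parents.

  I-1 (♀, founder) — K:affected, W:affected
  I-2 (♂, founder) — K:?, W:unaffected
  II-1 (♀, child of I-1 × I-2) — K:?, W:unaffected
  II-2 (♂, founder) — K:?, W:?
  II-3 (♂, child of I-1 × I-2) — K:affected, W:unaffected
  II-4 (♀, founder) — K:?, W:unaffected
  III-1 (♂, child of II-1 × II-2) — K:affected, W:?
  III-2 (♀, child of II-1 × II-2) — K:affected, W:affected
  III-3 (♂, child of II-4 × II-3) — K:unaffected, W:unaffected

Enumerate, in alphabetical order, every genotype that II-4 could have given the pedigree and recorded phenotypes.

II-4 ∈ {Kk ww, kk ww}

K/I-1 aff ·: Kk|KK
K/I-2 ? ·: kk|Kk|KK
K/II-1 ? I-1×I-2: kk|Kk|KK
K/II-2 ? ·: kk|Kk|KK
K/II-3 aff I-1×I-2: Kk
K/II-4 ? ·: kk|Kk
K/III-1 aff II-1×II-2: Kk|KK
K/III-2 aff II-1×II-2: Kk|KK
K/III-3 un II-4×II-3: kk
⇒ K over [I-1,I-2,II-1,II-2,II-3,II-4,III-1,III-2,III-3]: 134 consistent
W/I-1 aff ·: Ww
W/I-2 un ·: ww
W/II-1 un I-1×I-2: ww
W/II-2 ? ·: Ww|WW
W/II-3 un I-1×I-2: ww
W/II-4 un ·: ww
W/III-1 ? II-1×II-2: ww|Ww
W/III-2 aff II-1×II-2: Ww
W/III-3 un II-4×II-3: ww
⇒ W over [I-1,I-2,II-1,II-2,II-3,II-4,III-1,III-2,III-3]: 3 consistent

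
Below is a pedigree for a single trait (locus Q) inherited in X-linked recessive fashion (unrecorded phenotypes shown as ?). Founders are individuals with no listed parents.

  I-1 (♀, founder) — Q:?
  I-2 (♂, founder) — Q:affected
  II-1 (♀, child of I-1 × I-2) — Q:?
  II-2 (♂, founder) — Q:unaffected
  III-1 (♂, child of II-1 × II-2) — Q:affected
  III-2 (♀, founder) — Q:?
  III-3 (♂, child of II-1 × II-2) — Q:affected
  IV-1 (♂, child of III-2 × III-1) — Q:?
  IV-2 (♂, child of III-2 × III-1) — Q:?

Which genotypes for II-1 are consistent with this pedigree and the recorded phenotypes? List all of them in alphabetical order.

Q/I-1 ? ·: X^QX^Q|X^QX^q|X^qX^q
Q/I-2 aff ·: X^qY
Q/II-1 ? I-1×I-2: X^QX^q|X^qX^q
Q/II-2 un ·: X^QY
Q/III-1 aff II-1×II-2: X^qY
Q/III-2 ? ·: X^QX^Q|X^QX^q|X^qX^q
Q/III-3 aff II-1×II-2: X^qY
Q/IV-1 ? III-2×III-1: X^QY|X^qY
Q/IV-2 ? III-2×III-1: X^QY|X^qY
⇒ Q over [I-1,I-2,II-1,II-2,III-1,III-2,III-3,IV-1,IV-2]: 24 consistent

II-1 ∈ {X^QX^q, X^qX^q}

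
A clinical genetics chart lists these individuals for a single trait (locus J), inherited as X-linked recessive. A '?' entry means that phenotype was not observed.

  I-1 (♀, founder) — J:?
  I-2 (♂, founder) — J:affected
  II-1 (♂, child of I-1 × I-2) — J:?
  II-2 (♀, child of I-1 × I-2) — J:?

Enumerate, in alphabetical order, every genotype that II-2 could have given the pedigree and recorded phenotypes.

J/I-1 ? ·: X^JX^J|X^JX^j|X^jX^j
J/I-2 aff ·: X^jY
J/II-1 ? I-1×I-2: X^JY|X^jY
J/II-2 ? I-1×I-2: X^JX^j|X^jX^j
⇒ J over [I-1,I-2,II-1,II-2]: 6 consistent

II-2 ∈ {X^JX^j, X^jX^j}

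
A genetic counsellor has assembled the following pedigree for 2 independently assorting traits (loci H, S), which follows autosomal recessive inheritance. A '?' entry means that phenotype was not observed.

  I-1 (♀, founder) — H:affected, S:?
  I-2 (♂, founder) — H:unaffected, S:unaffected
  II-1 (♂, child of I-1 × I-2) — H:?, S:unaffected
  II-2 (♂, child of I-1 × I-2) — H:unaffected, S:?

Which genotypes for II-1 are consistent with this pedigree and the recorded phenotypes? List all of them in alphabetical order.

II-1 ∈ {Hh SS, Hh Ss, hh SS, hh Ss}

H/I-1 aff ·: hh
H/I-2 un ·: HH|Hh
H/II-1 ? I-1×I-2: Hh|hh
H/II-2 un I-1×I-2: Hh
⇒ H over [I-1,I-2,II-1,II-2]: 3 consistent
S/I-1 ? ·: SS|Ss|ss
S/I-2 un ·: SS|Ss
S/II-1 un I-1×I-2: SS|Ss
S/II-2 ? I-1×I-2: SS|Ss|ss
⇒ S over [I-1,I-2,II-1,II-2]: 18 consistent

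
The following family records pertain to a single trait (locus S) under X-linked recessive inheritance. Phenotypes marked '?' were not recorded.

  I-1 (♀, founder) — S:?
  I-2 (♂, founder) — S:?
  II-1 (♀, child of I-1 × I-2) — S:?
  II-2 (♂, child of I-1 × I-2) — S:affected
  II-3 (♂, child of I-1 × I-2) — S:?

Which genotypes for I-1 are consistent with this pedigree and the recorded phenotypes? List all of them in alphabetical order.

I-1 ∈ {X^SX^s, X^sX^s}

S/I-1 ? ·: X^SX^s|X^sX^s
S/I-2 ? ·: X^SY|X^sY
S/II-1 ? I-1×I-2: X^SX^S|X^SX^s|X^sX^s
S/II-2 aff I-1×I-2: X^sY
S/II-3 ? I-1×I-2: X^SY|X^sY
⇒ S over [I-1,I-2,II-1,II-2,II-3]: 10 consistent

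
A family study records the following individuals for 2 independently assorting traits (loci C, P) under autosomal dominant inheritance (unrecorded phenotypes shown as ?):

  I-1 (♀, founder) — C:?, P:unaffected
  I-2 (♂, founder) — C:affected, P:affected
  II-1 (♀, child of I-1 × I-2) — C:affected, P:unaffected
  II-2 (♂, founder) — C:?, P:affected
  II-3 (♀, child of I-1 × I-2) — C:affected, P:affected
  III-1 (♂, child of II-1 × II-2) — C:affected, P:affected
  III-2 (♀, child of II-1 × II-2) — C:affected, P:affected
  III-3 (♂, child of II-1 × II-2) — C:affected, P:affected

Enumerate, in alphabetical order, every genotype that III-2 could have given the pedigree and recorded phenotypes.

C/I-1 ? ·: cc|Cc|CC
C/I-2 aff ·: Cc|CC
C/II-1 aff I-1×I-2: Cc|CC
C/II-2 ? ·: cc|Cc|CC
C/II-3 aff I-1×I-2: Cc|CC
C/III-1 aff II-1×II-2: Cc|CC
C/III-2 aff II-1×II-2: Cc|CC
C/III-3 aff II-1×II-2: Cc|CC
⇒ C over [I-1,I-2,II-1,II-2,II-3,III-1,III-2,III-3]: 206 consistent
P/I-1 un ·: pp
P/I-2 aff ·: Pp
P/II-1 un I-1×I-2: pp
P/II-2 aff ·: Pp|PP
P/II-3 aff I-1×I-2: Pp
P/III-1 aff II-1×II-2: Pp
P/III-2 aff II-1×II-2: Pp
P/III-3 aff II-1×II-2: Pp
⇒ P over [I-1,I-2,II-1,II-2,II-3,III-1,III-2,III-3]: 2 consistent

III-2 ∈ {CC Pp, Cc Pp}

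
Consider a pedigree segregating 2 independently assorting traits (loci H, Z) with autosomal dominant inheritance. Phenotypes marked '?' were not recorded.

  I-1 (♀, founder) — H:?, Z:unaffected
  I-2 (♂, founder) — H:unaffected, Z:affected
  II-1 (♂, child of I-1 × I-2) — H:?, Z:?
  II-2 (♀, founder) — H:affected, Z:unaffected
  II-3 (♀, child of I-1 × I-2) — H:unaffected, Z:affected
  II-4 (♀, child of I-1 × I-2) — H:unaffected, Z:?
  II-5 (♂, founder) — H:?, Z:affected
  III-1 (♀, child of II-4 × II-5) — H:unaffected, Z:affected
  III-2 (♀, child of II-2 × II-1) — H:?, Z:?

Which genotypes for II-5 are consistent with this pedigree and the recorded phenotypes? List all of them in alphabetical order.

H/I-1 ? ·: hh|Hh
H/I-2 un ·: hh
H/II-1 ? I-1×I-2: hh|Hh
H/II-2 aff ·: Hh|HH
H/II-3 un I-1×I-2: hh
H/II-4 un I-1×I-2: hh
H/II-5 ? ·: hh|Hh
H/III-1 un II-4×II-5: hh
H/III-2 ? II-2×II-1: hh|Hh|HH
⇒ H over [I-1,I-2,II-1,II-2,II-3,II-4,II-5,III-1,III-2]: 22 consistent
Z/I-1 un ·: zz
Z/I-2 aff ·: Zz|ZZ
Z/II-1 ? I-1×I-2: zz|Zz
Z/II-2 un ·: zz
Z/II-3 aff I-1×I-2: Zz
Z/II-4 ? I-1×I-2: zz|Zz
Z/II-5 aff ·: Zz|ZZ
Z/III-1 aff II-4×II-5: Zz|ZZ
Z/III-2 ? II-2×II-1: zz|Zz
⇒ Z over [I-1,I-2,II-1,II-2,II-3,II-4,II-5,III-1,III-2]: 26 consistent

II-5 ∈ {Hh ZZ, Hh Zz, hh ZZ, hh Zz}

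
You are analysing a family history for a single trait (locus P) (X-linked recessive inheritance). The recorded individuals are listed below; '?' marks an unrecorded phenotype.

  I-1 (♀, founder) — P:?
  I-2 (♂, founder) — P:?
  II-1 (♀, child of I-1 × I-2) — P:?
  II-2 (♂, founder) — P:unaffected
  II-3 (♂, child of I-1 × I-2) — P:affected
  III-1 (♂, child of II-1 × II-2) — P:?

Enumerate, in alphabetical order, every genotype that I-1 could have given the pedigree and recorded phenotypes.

I-1 ∈ {X^PX^p, X^pX^p}

P/I-1 ? ·: X^PX^p|X^pX^p
P/I-2 ? ·: X^PY|X^pY
P/II-1 ? I-1×I-2: X^PX^P|X^PX^p|X^pX^p
P/II-2 un ·: X^PY
P/II-3 aff I-1×I-2: X^pY
P/III-1 ? II-1×II-2: X^PY|X^pY
⇒ P over [I-1,I-2,II-1,II-2,II-3,III-1]: 9 consistent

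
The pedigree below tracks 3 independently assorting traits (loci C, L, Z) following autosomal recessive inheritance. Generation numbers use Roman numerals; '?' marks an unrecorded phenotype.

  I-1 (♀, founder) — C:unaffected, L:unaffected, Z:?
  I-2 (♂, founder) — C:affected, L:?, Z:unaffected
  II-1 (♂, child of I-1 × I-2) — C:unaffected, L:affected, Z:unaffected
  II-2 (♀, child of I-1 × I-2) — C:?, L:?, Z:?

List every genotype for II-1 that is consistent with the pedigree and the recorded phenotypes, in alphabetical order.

II-1 ∈ {Cc ll ZZ, Cc ll Zz}

C/I-1 un ·: CC|Cc
C/I-2 aff ·: cc
C/II-1 un I-1×I-2: Cc
C/II-2 ? I-1×I-2: Cc|cc
⇒ C over [I-1,I-2,II-1,II-2]: 3 consistent
L/I-1 un ·: Ll
L/I-2 ? ·: Ll|ll
L/II-1 aff I-1×I-2: ll
L/II-2 ? I-1×I-2: LL|Ll|ll
⇒ L over [I-1,I-2,II-1,II-2]: 5 consistent
Z/I-1 ? ·: ZZ|Zz|zz
Z/I-2 un ·: ZZ|Zz
Z/II-1 un I-1×I-2: ZZ|Zz
Z/II-2 ? I-1×I-2: ZZ|Zz|zz
⇒ Z over [I-1,I-2,II-1,II-2]: 18 consistent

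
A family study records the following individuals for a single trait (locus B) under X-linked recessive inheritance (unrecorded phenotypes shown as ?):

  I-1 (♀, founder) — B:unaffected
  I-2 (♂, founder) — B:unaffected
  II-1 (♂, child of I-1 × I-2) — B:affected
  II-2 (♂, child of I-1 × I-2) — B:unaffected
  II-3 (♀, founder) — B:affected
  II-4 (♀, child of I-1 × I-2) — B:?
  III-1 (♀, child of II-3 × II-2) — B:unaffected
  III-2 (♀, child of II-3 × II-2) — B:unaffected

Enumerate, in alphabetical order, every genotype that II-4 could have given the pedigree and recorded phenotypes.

B/I-1 un ·: X^BX^b
B/I-2 un ·: X^BY
B/II-1 aff I-1×I-2: X^bY
B/II-2 un I-1×I-2: X^BY
B/II-3 aff ·: X^bX^b
B/II-4 ? I-1×I-2: X^BX^B|X^BX^b
B/III-1 un II-3×II-2: X^BX^b
B/III-2 un II-3×II-2: X^BX^b
⇒ B over [I-1,I-2,II-1,II-2,II-3,II-4,III-1,III-2]: 2 consistent

II-4 ∈ {X^BX^B, X^BX^b}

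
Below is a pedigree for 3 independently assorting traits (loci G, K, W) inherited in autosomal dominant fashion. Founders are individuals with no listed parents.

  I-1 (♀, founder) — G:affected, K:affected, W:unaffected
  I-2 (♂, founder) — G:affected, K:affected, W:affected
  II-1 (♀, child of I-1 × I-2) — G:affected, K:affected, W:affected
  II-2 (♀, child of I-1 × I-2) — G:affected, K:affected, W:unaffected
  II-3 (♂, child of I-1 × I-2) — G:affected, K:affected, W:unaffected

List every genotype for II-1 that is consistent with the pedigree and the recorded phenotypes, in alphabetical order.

G/I-1 aff ·: Gg|GG
G/I-2 aff ·: Gg|GG
G/II-1 aff I-1×I-2: Gg|GG
G/II-2 aff I-1×I-2: Gg|GG
G/II-3 aff I-1×I-2: Gg|GG
⇒ G over [I-1,I-2,II-1,II-2,II-3]: 25 consistent
K/I-1 aff ·: Kk|KK
K/I-2 aff ·: Kk|KK
K/II-1 aff I-1×I-2: Kk|KK
K/II-2 aff I-1×I-2: Kk|KK
K/II-3 aff I-1×I-2: Kk|KK
⇒ K over [I-1,I-2,II-1,II-2,II-3]: 25 consistent
W/I-1 un ·: ww
W/I-2 aff ·: Ww
W/II-1 aff I-1×I-2: Ww
W/II-2 un I-1×I-2: ww
W/II-3 un I-1×I-2: ww
⇒ W over [I-1,I-2,II-1,II-2,II-3]: 1 consistent

II-1 ∈ {GG KK Ww, GG Kk Ww, Gg KK Ww, Gg Kk Ww}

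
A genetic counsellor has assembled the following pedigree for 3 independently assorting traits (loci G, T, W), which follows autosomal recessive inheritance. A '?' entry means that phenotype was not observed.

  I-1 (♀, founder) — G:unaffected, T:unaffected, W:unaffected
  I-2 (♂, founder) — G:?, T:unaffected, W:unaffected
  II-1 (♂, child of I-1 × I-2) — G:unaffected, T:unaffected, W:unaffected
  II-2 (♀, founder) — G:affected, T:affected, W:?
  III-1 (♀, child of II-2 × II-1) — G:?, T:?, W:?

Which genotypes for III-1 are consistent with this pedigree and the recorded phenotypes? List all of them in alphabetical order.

G/I-1 un ·: GG|Gg
G/I-2 ? ·: GG|Gg|gg
G/II-1 un I-1×I-2: GG|Gg
G/II-2 aff ·: gg
G/III-1 ? II-2×II-1: Gg|gg
⇒ G over [I-1,I-2,II-1,II-2,III-1]: 14 consistent
T/I-1 un ·: TT|Tt
T/I-2 un ·: TT|Tt
T/II-1 un I-1×I-2: TT|Tt
T/II-2 aff ·: tt
T/III-1 ? II-2×II-1: Tt|tt
⇒ T over [I-1,I-2,II-1,II-2,III-1]: 10 consistent
W/I-1 un ·: WW|Ww
W/I-2 un ·: WW|Ww
W/II-1 un I-1×I-2: WW|Ww
W/II-2 ? ·: WW|Ww|ww
W/III-1 ? II-2×II-1: WW|Ww|ww
⇒ W over [I-1,I-2,II-1,II-2,III-1]: 37 consistent

III-1 ∈ {Gg Tt WW, Gg Tt Ww, Gg Tt ww, Gg tt WW, Gg tt Ww, Gg tt ww, gg Tt WW, gg Tt Ww, gg Tt ww, gg tt WW, gg tt Ww, gg tt ww}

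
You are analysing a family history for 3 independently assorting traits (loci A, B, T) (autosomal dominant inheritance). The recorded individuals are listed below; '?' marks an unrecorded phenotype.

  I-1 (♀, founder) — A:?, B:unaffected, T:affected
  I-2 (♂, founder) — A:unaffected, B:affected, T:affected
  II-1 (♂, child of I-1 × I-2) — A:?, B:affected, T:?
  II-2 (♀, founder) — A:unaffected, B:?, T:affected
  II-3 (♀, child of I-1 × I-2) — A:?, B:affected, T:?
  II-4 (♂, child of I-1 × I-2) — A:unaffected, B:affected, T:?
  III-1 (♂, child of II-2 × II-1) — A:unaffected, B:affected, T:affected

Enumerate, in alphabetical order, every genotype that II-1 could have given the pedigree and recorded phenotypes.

II-1 ∈ {Aa Bb TT, Aa Bb Tt, Aa Bb tt, aa Bb TT, aa Bb Tt, aa Bb tt}

A/I-1 ? ·: aa|Aa
A/I-2 un ·: aa
A/II-1 ? I-1×I-2: aa|Aa
A/II-2 un ·: aa
A/II-3 ? I-1×I-2: aa|Aa
A/II-4 un I-1×I-2: aa
A/III-1 un II-2×II-1: aa
⇒ A over [I-1,I-2,II-1,II-2,II-3,II-4,III-1]: 5 consistent
B/I-1 un ·: bb
B/I-2 aff ·: Bb|BB
B/II-1 aff I-1×I-2: Bb
B/II-2 ? ·: bb|Bb|BB
B/II-3 aff I-1×I-2: Bb
B/II-4 aff I-1×I-2: Bb
B/III-1 aff II-2×II-1: Bb|BB
⇒ B over [I-1,I-2,II-1,II-2,II-3,II-4,III-1]: 10 consistent
T/I-1 aff ·: Tt|TT
T/I-2 aff ·: Tt|TT
T/II-1 ? I-1×I-2: tt|Tt|TT
T/II-2 aff ·: Tt|TT
T/II-3 ? I-1×I-2: tt|Tt|TT
T/II-4 ? I-1×I-2: tt|Tt|TT
T/III-1 aff II-2×II-1: Tt|TT
⇒ T over [I-1,I-2,II-1,II-2,II-3,II-4,III-1]: 140 consistent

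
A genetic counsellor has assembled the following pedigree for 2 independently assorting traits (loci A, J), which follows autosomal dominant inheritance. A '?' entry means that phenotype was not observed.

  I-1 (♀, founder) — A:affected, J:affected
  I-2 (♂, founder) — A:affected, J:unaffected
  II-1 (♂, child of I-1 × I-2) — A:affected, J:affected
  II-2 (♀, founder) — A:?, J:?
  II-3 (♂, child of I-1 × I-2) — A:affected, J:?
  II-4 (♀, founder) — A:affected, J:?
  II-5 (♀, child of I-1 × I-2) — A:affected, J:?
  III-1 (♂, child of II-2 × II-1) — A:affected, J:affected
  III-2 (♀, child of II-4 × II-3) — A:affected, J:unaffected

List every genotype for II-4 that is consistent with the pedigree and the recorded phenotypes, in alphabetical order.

A/I-1 aff ·: Aa|AA
A/I-2 aff ·: Aa|AA
A/II-1 aff I-1×I-2: Aa|AA
A/II-2 ? ·: aa|Aa|AA
A/II-3 aff I-1×I-2: Aa|AA
A/II-4 aff ·: Aa|AA
A/II-5 aff I-1×I-2: Aa|AA
A/III-1 aff II-2×II-1: Aa|AA
A/III-2 aff II-4×II-3: Aa|AA
⇒ A over [I-1,I-2,II-1,II-2,II-3,II-4,II-5,III-1,III-2]: 390 consistent
J/I-1 aff ·: Jj|JJ
J/I-2 un ·: jj
J/II-1 aff I-1×I-2: Jj
J/II-2 ? ·: jj|Jj|JJ
J/II-3 ? I-1×I-2: jj|Jj
J/II-4 ? ·: jj|Jj
J/II-5 ? I-1×I-2: jj|Jj
J/III-1 aff II-2×II-1: Jj|JJ
J/III-2 un II-4×II-3: jj
⇒ J over [I-1,I-2,II-1,II-2,II-3,II-4,II-5,III-1,III-2]: 50 consistent

II-4 ∈ {AA Jj, AA jj, Aa Jj, Aa jj}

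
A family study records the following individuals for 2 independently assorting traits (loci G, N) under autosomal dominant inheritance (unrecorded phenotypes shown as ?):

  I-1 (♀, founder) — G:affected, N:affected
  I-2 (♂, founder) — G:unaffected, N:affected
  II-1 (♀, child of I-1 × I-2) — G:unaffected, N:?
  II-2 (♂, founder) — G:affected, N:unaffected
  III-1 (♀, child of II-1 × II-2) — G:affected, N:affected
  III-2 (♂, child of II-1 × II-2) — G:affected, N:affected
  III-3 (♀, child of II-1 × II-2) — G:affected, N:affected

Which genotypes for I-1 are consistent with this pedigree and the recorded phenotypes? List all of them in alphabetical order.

G/I-1 aff ·: Gg
G/I-2 un ·: gg
G/II-1 un I-1×I-2: gg
G/II-2 aff ·: Gg|GG
G/III-1 aff II-1×II-2: Gg
G/III-2 aff II-1×II-2: Gg
G/III-3 aff II-1×II-2: Gg
⇒ G over [I-1,I-2,II-1,II-2,III-1,III-2,III-3]: 2 consistent
N/I-1 aff ·: Nn|NN
N/I-2 aff ·: Nn|NN
N/II-1 ? I-1×I-2: Nn|NN
N/II-2 un ·: nn
N/III-1 aff II-1×II-2: Nn
N/III-2 aff II-1×II-2: Nn
N/III-3 aff II-1×II-2: Nn
⇒ N over [I-1,I-2,II-1,II-2,III-1,III-2,III-3]: 7 consistent

I-1 ∈ {Gg NN, Gg Nn}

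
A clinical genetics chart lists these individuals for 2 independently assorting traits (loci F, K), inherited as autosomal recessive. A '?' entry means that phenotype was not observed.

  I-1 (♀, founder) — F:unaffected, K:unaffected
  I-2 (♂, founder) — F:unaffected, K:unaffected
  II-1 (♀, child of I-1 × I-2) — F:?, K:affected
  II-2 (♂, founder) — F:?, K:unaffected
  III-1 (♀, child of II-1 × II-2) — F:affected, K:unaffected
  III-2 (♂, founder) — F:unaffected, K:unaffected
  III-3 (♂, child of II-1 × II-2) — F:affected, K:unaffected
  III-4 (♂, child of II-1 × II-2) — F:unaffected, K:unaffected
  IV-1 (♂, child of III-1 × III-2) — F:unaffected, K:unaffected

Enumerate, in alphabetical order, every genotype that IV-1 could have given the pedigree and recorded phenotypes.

IV-1 ∈ {Ff KK, Ff Kk}

F/I-1 un ·: FF|Ff
F/I-2 un ·: FF|Ff
F/II-1 ? I-1×I-2: Ff|ff
F/II-2 ? ·: Ff|ff
F/III-1 aff II-1×II-2: ff
F/III-2 un ·: FF|Ff
F/III-3 aff II-1×II-2: ff
F/III-4 un II-1×II-2: FF|Ff
F/IV-1 un III-1×III-2: Ff
⇒ F over [I-1,I-2,II-1,II-2,III-1,III-2,III-3,III-4,IV-1]: 20 consistent
K/I-1 un ·: Kk
K/I-2 un ·: Kk
K/II-1 aff I-1×I-2: kk
K/II-2 un ·: KK|Kk
K/III-1 un II-1×II-2: Kk
K/III-2 un ·: KK|Kk
K/III-3 un II-1×II-2: Kk
K/III-4 un II-1×II-2: Kk
K/IV-1 un III-1×III-2: KK|Kk
⇒ K over [I-1,I-2,II-1,II-2,III-1,III-2,III-3,III-4,IV-1]: 8 consistent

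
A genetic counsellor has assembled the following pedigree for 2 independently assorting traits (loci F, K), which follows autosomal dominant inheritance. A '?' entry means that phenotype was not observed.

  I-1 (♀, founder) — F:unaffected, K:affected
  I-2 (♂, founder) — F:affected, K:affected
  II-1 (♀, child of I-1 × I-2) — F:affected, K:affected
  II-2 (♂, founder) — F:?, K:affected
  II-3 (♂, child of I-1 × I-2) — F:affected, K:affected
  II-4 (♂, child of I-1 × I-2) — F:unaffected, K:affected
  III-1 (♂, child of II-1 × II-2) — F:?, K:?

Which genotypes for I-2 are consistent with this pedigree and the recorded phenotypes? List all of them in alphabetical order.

I-2 ∈ {Ff KK, Ff Kk}

F/I-1 un ·: ff
F/I-2 aff ·: Ff
F/II-1 aff I-1×I-2: Ff
F/II-2 ? ·: ff|Ff|FF
F/II-3 aff I-1×I-2: Ff
F/II-4 un I-1×I-2: ff
F/III-1 ? II-1×II-2: ff|Ff|FF
⇒ F over [I-1,I-2,II-1,II-2,II-3,II-4,III-1]: 7 consistent
K/I-1 aff ·: Kk|KK
K/I-2 aff ·: Kk|KK
K/II-1 aff I-1×I-2: Kk|KK
K/II-2 aff ·: Kk|KK
K/II-3 aff I-1×I-2: Kk|KK
K/II-4 aff I-1×I-2: Kk|KK
K/III-1 ? II-1×II-2: kk|Kk|KK
⇒ K over [I-1,I-2,II-1,II-2,II-3,II-4,III-1]: 99 consistent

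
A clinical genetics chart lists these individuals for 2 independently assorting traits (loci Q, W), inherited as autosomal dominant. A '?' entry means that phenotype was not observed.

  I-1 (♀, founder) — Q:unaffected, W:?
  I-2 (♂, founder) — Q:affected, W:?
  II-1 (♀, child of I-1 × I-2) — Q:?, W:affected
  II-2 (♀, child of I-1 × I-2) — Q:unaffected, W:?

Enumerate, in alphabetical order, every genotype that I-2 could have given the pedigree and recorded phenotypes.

Q/I-1 un ·: qq
Q/I-2 aff ·: Qq
Q/II-1 ? I-1×I-2: qq|Qq
Q/II-2 un I-1×I-2: qq
⇒ Q over [I-1,I-2,II-1,II-2]: 2 consistent
W/I-1 ? ·: ww|Ww|WW
W/I-2 ? ·: ww|Ww|WW
W/II-1 aff I-1×I-2: Ww|WW
W/II-2 ? I-1×I-2: ww|Ww|WW
⇒ W over [I-1,I-2,II-1,II-2]: 21 consistent

I-2 ∈ {Qq WW, Qq Ww, Qq ww}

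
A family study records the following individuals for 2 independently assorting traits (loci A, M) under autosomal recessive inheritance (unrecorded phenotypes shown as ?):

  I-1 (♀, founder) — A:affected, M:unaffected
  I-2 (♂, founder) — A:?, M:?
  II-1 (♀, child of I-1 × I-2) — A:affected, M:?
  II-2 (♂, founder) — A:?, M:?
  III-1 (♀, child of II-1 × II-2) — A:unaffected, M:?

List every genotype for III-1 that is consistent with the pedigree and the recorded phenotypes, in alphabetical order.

A/I-1 aff ·: aa
A/I-2 ? ·: Aa|aa
A/II-1 aff I-1×I-2: aa
A/II-2 ? ·: AA|Aa
A/III-1 un II-1×II-2: Aa
⇒ A over [I-1,I-2,II-1,II-2,III-1]: 4 consistent
M/I-1 un ·: MM|Mm
M/I-2 ? ·: MM|Mm|mm
M/II-1 ? I-1×I-2: MM|Mm|mm
M/II-2 ? ·: MM|Mm|mm
M/III-1 ? II-1×II-2: MM|Mm|mm
⇒ M over [I-1,I-2,II-1,II-2,III-1]: 59 consistent

III-1 ∈ {Aa MM, Aa Mm, Aa mm}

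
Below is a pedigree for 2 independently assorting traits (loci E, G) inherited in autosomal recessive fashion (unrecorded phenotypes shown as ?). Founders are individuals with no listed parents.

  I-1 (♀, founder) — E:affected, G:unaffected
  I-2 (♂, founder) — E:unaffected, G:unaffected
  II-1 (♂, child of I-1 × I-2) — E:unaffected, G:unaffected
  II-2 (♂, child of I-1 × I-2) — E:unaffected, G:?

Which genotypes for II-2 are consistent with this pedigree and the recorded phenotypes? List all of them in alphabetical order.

E/I-1 aff ·: ee
E/I-2 un ·: EE|Ee
E/II-1 un I-1×I-2: Ee
E/II-2 un I-1×I-2: Ee
⇒ E over [I-1,I-2,II-1,II-2]: 2 consistent
G/I-1 un ·: GG|Gg
G/I-2 un ·: GG|Gg
G/II-1 un I-1×I-2: GG|Gg
G/II-2 ? I-1×I-2: GG|Gg|gg
⇒ G over [I-1,I-2,II-1,II-2]: 15 consistent

II-2 ∈ {Ee GG, Ee Gg, Ee gg}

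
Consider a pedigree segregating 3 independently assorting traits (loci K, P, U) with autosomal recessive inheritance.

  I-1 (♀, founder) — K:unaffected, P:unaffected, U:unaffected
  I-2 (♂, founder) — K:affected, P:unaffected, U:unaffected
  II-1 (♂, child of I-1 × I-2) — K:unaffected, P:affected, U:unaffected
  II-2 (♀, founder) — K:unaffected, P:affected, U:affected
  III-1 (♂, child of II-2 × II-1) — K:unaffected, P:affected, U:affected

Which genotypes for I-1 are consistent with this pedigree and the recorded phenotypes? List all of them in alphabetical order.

I-1 ∈ {KK Pp UU, KK Pp Uu, Kk Pp UU, Kk Pp Uu}

K/I-1 un ·: KK|Kk
K/I-2 aff ·: kk
K/II-1 un I-1×I-2: Kk
K/II-2 un ·: KK|Kk
K/III-1 un II-2×II-1: KK|Kk
⇒ K over [I-1,I-2,II-1,II-2,III-1]: 8 consistent
P/I-1 un ·: Pp
P/I-2 un ·: Pp
P/II-1 aff I-1×I-2: pp
P/II-2 aff ·: pp
P/III-1 aff II-2×II-1: pp
⇒ P over [I-1,I-2,II-1,II-2,III-1]: 1 consistent
U/I-1 un ·: UU|Uu
U/I-2 un ·: UU|Uu
U/II-1 un I-1×I-2: Uu
U/II-2 aff ·: uu
U/III-1 aff II-2×II-1: uu
⇒ U over [I-1,I-2,II-1,II-2,III-1]: 3 consistent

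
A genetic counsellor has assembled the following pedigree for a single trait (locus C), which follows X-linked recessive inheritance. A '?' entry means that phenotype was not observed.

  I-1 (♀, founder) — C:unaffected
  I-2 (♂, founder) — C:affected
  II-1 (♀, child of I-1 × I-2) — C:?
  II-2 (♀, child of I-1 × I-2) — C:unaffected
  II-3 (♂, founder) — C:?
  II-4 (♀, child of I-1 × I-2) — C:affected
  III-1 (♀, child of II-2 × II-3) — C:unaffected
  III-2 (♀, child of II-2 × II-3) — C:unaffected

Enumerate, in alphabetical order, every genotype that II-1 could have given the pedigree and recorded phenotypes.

II-1 ∈ {X^CX^c, X^cX^c}

C/I-1 un ·: X^CX^c
C/I-2 aff ·: X^cY
C/II-1 ? I-1×I-2: X^CX^c|X^cX^c
C/II-2 un I-1×I-2: X^CX^c
C/II-3 ? ·: X^CY|X^cY
C/II-4 aff I-1×I-2: X^cX^c
C/III-1 un II-2×II-3: X^CX^C|X^CX^c
C/III-2 un II-2×II-3: X^CX^C|X^CX^c
⇒ C over [I-1,I-2,II-1,II-2,II-3,II-4,III-1,III-2]: 10 consistent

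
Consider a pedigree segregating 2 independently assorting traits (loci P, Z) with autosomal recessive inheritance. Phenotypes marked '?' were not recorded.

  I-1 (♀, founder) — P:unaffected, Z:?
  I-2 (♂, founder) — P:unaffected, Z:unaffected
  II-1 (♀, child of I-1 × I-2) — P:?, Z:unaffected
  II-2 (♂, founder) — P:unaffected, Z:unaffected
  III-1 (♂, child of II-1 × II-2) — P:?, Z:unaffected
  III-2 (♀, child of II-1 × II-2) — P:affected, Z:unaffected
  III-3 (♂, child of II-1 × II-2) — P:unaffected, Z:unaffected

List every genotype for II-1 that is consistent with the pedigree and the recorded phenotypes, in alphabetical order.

P/I-1 un ·: PP|Pp
P/I-2 un ·: PP|Pp
P/II-1 ? I-1×I-2: Pp|pp
P/II-2 un ·: Pp
P/III-1 ? II-1×II-2: PP|Pp|pp
P/III-2 aff II-1×II-2: pp
P/III-3 un II-1×II-2: PP|Pp
⇒ P over [I-1,I-2,II-1,II-2,III-1,III-2,III-3]: 20 consistent
Z/I-1 ? ·: ZZ|Zz|zz
Z/I-2 un ·: ZZ|Zz
Z/II-1 un I-1×I-2: ZZ|Zz
Z/II-2 un ·: ZZ|Zz
Z/III-1 un II-1×II-2: ZZ|Zz
Z/III-2 un II-1×II-2: ZZ|Zz
Z/III-3 un II-1×II-2: ZZ|Zz
⇒ Z over [I-1,I-2,II-1,II-2,III-1,III-2,III-3]: 116 consistent

II-1 ∈ {Pp ZZ, Pp Zz, pp ZZ, pp Zz}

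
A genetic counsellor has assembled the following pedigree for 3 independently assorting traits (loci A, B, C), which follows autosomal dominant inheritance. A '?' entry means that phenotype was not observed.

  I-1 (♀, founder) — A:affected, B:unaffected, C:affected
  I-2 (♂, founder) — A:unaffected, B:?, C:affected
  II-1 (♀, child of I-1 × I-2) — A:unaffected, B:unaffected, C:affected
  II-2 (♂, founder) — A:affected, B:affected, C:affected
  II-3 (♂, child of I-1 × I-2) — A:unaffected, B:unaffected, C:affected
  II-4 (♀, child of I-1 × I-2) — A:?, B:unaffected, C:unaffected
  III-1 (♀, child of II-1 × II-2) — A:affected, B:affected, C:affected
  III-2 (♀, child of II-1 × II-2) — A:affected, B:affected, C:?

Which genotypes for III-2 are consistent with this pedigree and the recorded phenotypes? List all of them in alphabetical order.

A/I-1 aff ·: Aa
A/I-2 un ·: aa
A/II-1 un I-1×I-2: aa
A/II-2 aff ·: Aa|AA
A/II-3 un I-1×I-2: aa
A/II-4 ? I-1×I-2: aa|Aa
A/III-1 aff II-1×II-2: Aa
A/III-2 aff II-1×II-2: Aa
⇒ A over [I-1,I-2,II-1,II-2,II-3,II-4,III-1,III-2]: 4 consistent
B/I-1 un ·: bb
B/I-2 ? ·: bb|Bb
B/II-1 un I-1×I-2: bb
B/II-2 aff ·: Bb|BB
B/II-3 un I-1×I-2: bb
B/II-4 un I-1×I-2: bb
B/III-1 aff II-1×II-2: Bb
B/III-2 aff II-1×II-2: Bb
⇒ B over [I-1,I-2,II-1,II-2,II-3,II-4,III-1,III-2]: 4 consistent
C/I-1 aff ·: Cc
C/I-2 aff ·: Cc
C/II-1 aff I-1×I-2: Cc|CC
C/II-2 aff ·: Cc|CC
C/II-3 aff I-1×I-2: Cc|CC
C/II-4 un I-1×I-2: cc
C/III-1 aff II-1×II-2: Cc|CC
C/III-2 ? II-1×II-2: cc|Cc|CC
⇒ C over [I-1,I-2,II-1,II-2,II-3,II-4,III-1,III-2]: 30 consistent

III-2 ∈ {Aa Bb CC, Aa Bb Cc, Aa Bb cc}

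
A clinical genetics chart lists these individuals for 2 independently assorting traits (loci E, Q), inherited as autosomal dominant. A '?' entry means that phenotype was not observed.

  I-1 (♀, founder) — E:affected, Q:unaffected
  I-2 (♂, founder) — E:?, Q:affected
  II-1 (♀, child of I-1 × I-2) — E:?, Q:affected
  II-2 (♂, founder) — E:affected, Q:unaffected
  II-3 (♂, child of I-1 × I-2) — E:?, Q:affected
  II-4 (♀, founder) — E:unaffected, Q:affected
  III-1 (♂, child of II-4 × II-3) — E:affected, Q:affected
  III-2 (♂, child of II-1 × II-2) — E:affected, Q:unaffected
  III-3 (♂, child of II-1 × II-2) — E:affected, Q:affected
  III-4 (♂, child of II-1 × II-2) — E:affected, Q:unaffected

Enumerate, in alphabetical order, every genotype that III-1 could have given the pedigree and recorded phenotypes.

E/I-1 aff ·: Ee|EE
E/I-2 ? ·: ee|Ee|EE
E/II-1 ? I-1×I-2: ee|Ee|EE
E/II-2 aff ·: Ee|EE
E/II-3 ? I-1×I-2: Ee|EE
E/II-4 un ·: ee
E/III-1 aff II-4×II-3: Ee
E/III-2 aff II-1×II-2: Ee|EE
E/III-3 aff II-1×II-2: Ee|EE
E/III-4 aff II-1×II-2: Ee|EE
⇒ E over [I-1,I-2,II-1,II-2,II-3,II-4,III-1,III-2,III-3,III-4]: 197 consistent
Q/I-1 un ·: qq
Q/I-2 aff ·: Qq|QQ
Q/II-1 aff I-1×I-2: Qq
Q/II-2 un ·: qq
Q/II-3 aff I-1×I-2: Qq
Q/II-4 aff ·: Qq|QQ
Q/III-1 aff II-4×II-3: Qq|QQ
Q/III-2 un II-1×II-2: qq
Q/III-3 aff II-1×II-2: Qq
Q/III-4 un II-1×II-2: qq
⇒ Q over [I-1,I-2,II-1,II-2,II-3,II-4,III-1,III-2,III-3,III-4]: 8 consistent

III-1 ∈ {Ee QQ, Ee Qq}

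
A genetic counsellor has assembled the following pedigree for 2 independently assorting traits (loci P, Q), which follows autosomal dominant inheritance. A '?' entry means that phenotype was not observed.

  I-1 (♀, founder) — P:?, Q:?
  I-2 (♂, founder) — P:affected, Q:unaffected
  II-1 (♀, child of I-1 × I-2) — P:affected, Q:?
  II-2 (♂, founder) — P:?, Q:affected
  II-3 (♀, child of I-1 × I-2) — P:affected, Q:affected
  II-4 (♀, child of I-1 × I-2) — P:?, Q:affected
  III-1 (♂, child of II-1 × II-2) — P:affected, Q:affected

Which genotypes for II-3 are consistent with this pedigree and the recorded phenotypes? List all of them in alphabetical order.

P/I-1 ? ·: pp|Pp|PP
P/I-2 aff ·: Pp|PP
P/II-1 aff I-1×I-2: Pp|PP
P/II-2 ? ·: pp|Pp|PP
P/II-3 aff I-1×I-2: Pp|PP
P/II-4 ? I-1×I-2: pp|Pp|PP
P/III-1 aff II-1×II-2: Pp|PP
⇒ P over [I-1,I-2,II-1,II-2,II-3,II-4,III-1]: 145 consistent
Q/I-1 ? ·: Qq|QQ
Q/I-2 un ·: qq
Q/II-1 ? I-1×I-2: qq|Qq
Q/II-2 aff ·: Qq|QQ
Q/II-3 aff I-1×I-2: Qq
Q/II-4 aff I-1×I-2: Qq
Q/III-1 aff II-1×II-2: Qq|QQ
⇒ Q over [I-1,I-2,II-1,II-2,II-3,II-4,III-1]: 10 consistent

II-3 ∈ {PP Qq, Pp Qq}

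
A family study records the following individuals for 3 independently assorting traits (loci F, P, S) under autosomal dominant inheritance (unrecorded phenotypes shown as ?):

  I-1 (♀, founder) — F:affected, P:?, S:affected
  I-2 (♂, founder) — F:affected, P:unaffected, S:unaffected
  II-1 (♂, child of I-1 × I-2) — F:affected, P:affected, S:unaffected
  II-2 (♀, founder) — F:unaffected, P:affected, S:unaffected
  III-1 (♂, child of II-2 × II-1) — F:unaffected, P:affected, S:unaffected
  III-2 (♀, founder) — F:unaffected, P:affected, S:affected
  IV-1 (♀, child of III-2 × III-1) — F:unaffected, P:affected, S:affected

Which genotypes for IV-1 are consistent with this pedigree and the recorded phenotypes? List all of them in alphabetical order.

F/I-1 aff ·: Ff|FF
F/I-2 aff ·: Ff|FF
F/II-1 aff I-1×I-2: Ff
F/II-2 un ·: ff
F/III-1 un II-2×II-1: ff
F/III-2 un ·: ff
F/IV-1 un III-2×III-1: ff
⇒ F over [I-1,I-2,II-1,II-2,III-1,III-2,IV-1]: 3 consistent
P/I-1 ? ·: Pp|PP
P/I-2 un ·: pp
P/II-1 aff I-1×I-2: Pp
P/II-2 aff ·: Pp|PP
P/III-1 aff II-2×II-1: Pp|PP
P/III-2 aff ·: Pp|PP
P/IV-1 aff III-2×III-1: Pp|PP
⇒ P over [I-1,I-2,II-1,II-2,III-1,III-2,IV-1]: 28 consistent
S/I-1 aff ·: Ss
S/I-2 un ·: ss
S/II-1 un I-1×I-2: ss
S/II-2 un ·: ss
S/III-1 un II-2×II-1: ss
S/III-2 aff ·: Ss|SS
S/IV-1 aff III-2×III-1: Ss
⇒ S over [I-1,I-2,II-1,II-2,III-1,III-2,IV-1]: 2 consistent

IV-1 ∈ {ff PP Ss, ff Pp Ss}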